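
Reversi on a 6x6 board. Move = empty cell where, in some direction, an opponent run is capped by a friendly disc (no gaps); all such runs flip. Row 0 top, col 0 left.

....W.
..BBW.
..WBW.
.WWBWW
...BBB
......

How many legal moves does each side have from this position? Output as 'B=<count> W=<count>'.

Answer: B=9 W=8

Derivation:
-- B to move --
(0,3): no bracket -> illegal
(0,5): flips 1 -> legal
(1,1): flips 1 -> legal
(1,5): flips 2 -> legal
(2,0): no bracket -> illegal
(2,1): flips 2 -> legal
(2,5): flips 3 -> legal
(3,0): flips 2 -> legal
(4,0): flips 2 -> legal
(4,1): flips 1 -> legal
(4,2): flips 2 -> legal
B mobility = 9
-- W to move --
(0,1): flips 2 -> legal
(0,2): flips 2 -> legal
(0,3): no bracket -> illegal
(1,1): flips 2 -> legal
(2,1): no bracket -> illegal
(4,2): flips 1 -> legal
(5,2): flips 1 -> legal
(5,3): flips 1 -> legal
(5,4): flips 2 -> legal
(5,5): flips 3 -> legal
W mobility = 8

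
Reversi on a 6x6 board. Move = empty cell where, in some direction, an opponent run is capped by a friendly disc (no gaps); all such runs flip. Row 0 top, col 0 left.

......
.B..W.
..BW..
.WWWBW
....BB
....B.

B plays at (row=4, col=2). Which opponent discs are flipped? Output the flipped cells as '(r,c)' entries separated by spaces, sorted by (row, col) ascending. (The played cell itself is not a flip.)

Answer: (3,2)

Derivation:
Dir NW: opp run (3,1), next='.' -> no flip
Dir N: opp run (3,2) capped by B -> flip
Dir NE: opp run (3,3), next='.' -> no flip
Dir W: first cell '.' (not opp) -> no flip
Dir E: first cell '.' (not opp) -> no flip
Dir SW: first cell '.' (not opp) -> no flip
Dir S: first cell '.' (not opp) -> no flip
Dir SE: first cell '.' (not opp) -> no flip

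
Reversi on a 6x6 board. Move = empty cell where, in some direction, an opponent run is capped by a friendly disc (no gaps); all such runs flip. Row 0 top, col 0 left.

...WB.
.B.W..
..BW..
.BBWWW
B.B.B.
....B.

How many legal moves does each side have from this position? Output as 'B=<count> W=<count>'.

Answer: B=3 W=8

Derivation:
-- B to move --
(0,2): flips 1 -> legal
(1,2): no bracket -> illegal
(1,4): flips 1 -> legal
(2,4): flips 3 -> legal
(2,5): no bracket -> illegal
(4,3): no bracket -> illegal
(4,5): no bracket -> illegal
B mobility = 3
-- W to move --
(0,0): flips 2 -> legal
(0,1): no bracket -> illegal
(0,2): no bracket -> illegal
(0,5): flips 1 -> legal
(1,0): no bracket -> illegal
(1,2): no bracket -> illegal
(1,4): no bracket -> illegal
(1,5): no bracket -> illegal
(2,0): no bracket -> illegal
(2,1): flips 1 -> legal
(3,0): flips 2 -> legal
(4,1): flips 1 -> legal
(4,3): no bracket -> illegal
(4,5): no bracket -> illegal
(5,0): no bracket -> illegal
(5,1): flips 1 -> legal
(5,2): no bracket -> illegal
(5,3): flips 1 -> legal
(5,5): flips 1 -> legal
W mobility = 8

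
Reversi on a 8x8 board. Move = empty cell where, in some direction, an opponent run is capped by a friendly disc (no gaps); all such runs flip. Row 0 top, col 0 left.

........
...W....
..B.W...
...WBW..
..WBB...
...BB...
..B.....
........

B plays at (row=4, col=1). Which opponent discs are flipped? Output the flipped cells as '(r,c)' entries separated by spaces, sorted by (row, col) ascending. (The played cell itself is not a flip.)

Answer: (4,2)

Derivation:
Dir NW: first cell '.' (not opp) -> no flip
Dir N: first cell '.' (not opp) -> no flip
Dir NE: first cell '.' (not opp) -> no flip
Dir W: first cell '.' (not opp) -> no flip
Dir E: opp run (4,2) capped by B -> flip
Dir SW: first cell '.' (not opp) -> no flip
Dir S: first cell '.' (not opp) -> no flip
Dir SE: first cell '.' (not opp) -> no flip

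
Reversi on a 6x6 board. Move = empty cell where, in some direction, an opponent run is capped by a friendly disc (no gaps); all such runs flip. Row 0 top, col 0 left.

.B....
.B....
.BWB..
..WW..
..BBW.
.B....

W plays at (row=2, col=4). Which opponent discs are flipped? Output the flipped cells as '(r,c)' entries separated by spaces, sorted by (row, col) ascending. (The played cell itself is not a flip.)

Dir NW: first cell '.' (not opp) -> no flip
Dir N: first cell '.' (not opp) -> no flip
Dir NE: first cell '.' (not opp) -> no flip
Dir W: opp run (2,3) capped by W -> flip
Dir E: first cell '.' (not opp) -> no flip
Dir SW: first cell 'W' (not opp) -> no flip
Dir S: first cell '.' (not opp) -> no flip
Dir SE: first cell '.' (not opp) -> no flip

Answer: (2,3)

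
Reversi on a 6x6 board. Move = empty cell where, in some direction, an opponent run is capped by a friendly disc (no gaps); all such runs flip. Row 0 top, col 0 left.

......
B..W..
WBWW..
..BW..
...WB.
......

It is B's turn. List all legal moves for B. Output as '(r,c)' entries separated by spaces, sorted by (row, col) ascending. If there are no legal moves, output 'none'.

(0,2): no bracket -> illegal
(0,3): no bracket -> illegal
(0,4): no bracket -> illegal
(1,1): flips 2 -> legal
(1,2): flips 1 -> legal
(1,4): flips 1 -> legal
(2,4): flips 2 -> legal
(3,0): flips 1 -> legal
(3,1): no bracket -> illegal
(3,4): flips 1 -> legal
(4,2): flips 1 -> legal
(5,2): no bracket -> illegal
(5,3): no bracket -> illegal
(5,4): flips 1 -> legal

Answer: (1,1) (1,2) (1,4) (2,4) (3,0) (3,4) (4,2) (5,4)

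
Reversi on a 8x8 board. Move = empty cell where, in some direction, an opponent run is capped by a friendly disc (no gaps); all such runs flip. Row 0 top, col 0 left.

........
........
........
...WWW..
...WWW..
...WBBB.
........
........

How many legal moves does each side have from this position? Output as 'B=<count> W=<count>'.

-- B to move --
(2,2): flips 2 -> legal
(2,3): flips 2 -> legal
(2,4): flips 2 -> legal
(2,5): flips 2 -> legal
(2,6): no bracket -> illegal
(3,2): flips 1 -> legal
(3,6): flips 1 -> legal
(4,2): no bracket -> illegal
(4,6): no bracket -> illegal
(5,2): flips 1 -> legal
(6,2): no bracket -> illegal
(6,3): no bracket -> illegal
(6,4): no bracket -> illegal
B mobility = 7
-- W to move --
(4,6): no bracket -> illegal
(4,7): no bracket -> illegal
(5,7): flips 3 -> legal
(6,3): flips 1 -> legal
(6,4): flips 1 -> legal
(6,5): flips 2 -> legal
(6,6): flips 1 -> legal
(6,7): flips 1 -> legal
W mobility = 6

Answer: B=7 W=6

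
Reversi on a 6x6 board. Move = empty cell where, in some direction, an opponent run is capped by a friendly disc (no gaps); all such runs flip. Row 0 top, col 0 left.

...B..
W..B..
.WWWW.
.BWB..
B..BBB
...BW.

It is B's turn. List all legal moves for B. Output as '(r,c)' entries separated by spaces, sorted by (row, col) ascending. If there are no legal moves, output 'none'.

Answer: (1,1) (1,5) (3,5) (5,5)

Derivation:
(0,0): no bracket -> illegal
(0,1): no bracket -> illegal
(1,1): flips 2 -> legal
(1,2): no bracket -> illegal
(1,4): no bracket -> illegal
(1,5): flips 1 -> legal
(2,0): no bracket -> illegal
(2,5): no bracket -> illegal
(3,0): no bracket -> illegal
(3,4): no bracket -> illegal
(3,5): flips 1 -> legal
(4,1): no bracket -> illegal
(4,2): no bracket -> illegal
(5,5): flips 1 -> legal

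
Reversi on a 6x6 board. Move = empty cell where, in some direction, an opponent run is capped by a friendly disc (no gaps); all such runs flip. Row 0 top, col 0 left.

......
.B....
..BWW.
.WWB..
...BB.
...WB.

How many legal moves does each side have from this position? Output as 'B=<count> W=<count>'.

Answer: B=8 W=7

Derivation:
-- B to move --
(1,2): no bracket -> illegal
(1,3): flips 1 -> legal
(1,4): no bracket -> illegal
(1,5): flips 1 -> legal
(2,0): no bracket -> illegal
(2,1): flips 1 -> legal
(2,5): flips 2 -> legal
(3,0): flips 2 -> legal
(3,4): no bracket -> illegal
(3,5): no bracket -> illegal
(4,0): flips 1 -> legal
(4,1): no bracket -> illegal
(4,2): flips 1 -> legal
(5,2): flips 1 -> legal
B mobility = 8
-- W to move --
(0,0): no bracket -> illegal
(0,1): no bracket -> illegal
(0,2): no bracket -> illegal
(1,0): no bracket -> illegal
(1,2): flips 1 -> legal
(1,3): flips 1 -> legal
(2,0): no bracket -> illegal
(2,1): flips 1 -> legal
(3,4): flips 1 -> legal
(3,5): flips 1 -> legal
(4,2): flips 1 -> legal
(4,5): no bracket -> illegal
(5,2): no bracket -> illegal
(5,5): flips 1 -> legal
W mobility = 7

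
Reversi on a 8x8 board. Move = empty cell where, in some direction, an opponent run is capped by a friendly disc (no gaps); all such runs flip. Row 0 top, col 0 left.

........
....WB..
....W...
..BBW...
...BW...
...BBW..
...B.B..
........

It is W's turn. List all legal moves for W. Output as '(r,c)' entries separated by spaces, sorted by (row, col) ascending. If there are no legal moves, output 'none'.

Answer: (0,6) (1,6) (2,2) (3,1) (4,2) (5,2) (6,2) (6,4) (7,5)

Derivation:
(0,4): no bracket -> illegal
(0,5): no bracket -> illegal
(0,6): flips 1 -> legal
(1,6): flips 1 -> legal
(2,1): no bracket -> illegal
(2,2): flips 1 -> legal
(2,3): no bracket -> illegal
(2,5): no bracket -> illegal
(2,6): no bracket -> illegal
(3,1): flips 2 -> legal
(4,1): no bracket -> illegal
(4,2): flips 2 -> legal
(4,5): no bracket -> illegal
(5,2): flips 3 -> legal
(5,6): no bracket -> illegal
(6,2): flips 1 -> legal
(6,4): flips 1 -> legal
(6,6): no bracket -> illegal
(7,2): no bracket -> illegal
(7,3): no bracket -> illegal
(7,4): no bracket -> illegal
(7,5): flips 1 -> legal
(7,6): no bracket -> illegal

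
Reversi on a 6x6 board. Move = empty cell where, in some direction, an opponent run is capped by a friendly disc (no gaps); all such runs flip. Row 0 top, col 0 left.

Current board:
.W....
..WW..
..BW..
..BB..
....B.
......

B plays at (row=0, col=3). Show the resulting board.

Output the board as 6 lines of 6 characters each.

Place B at (0,3); scan 8 dirs for brackets.
Dir NW: edge -> no flip
Dir N: edge -> no flip
Dir NE: edge -> no flip
Dir W: first cell '.' (not opp) -> no flip
Dir E: first cell '.' (not opp) -> no flip
Dir SW: opp run (1,2), next='.' -> no flip
Dir S: opp run (1,3) (2,3) capped by B -> flip
Dir SE: first cell '.' (not opp) -> no flip
All flips: (1,3) (2,3)

Answer: .W.B..
..WB..
..BB..
..BB..
....B.
......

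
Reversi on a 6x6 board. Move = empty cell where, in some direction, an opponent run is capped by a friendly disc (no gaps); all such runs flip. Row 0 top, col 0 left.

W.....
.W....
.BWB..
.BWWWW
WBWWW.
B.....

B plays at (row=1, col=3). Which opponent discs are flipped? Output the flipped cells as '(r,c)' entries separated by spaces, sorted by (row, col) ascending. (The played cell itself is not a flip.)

Dir NW: first cell '.' (not opp) -> no flip
Dir N: first cell '.' (not opp) -> no flip
Dir NE: first cell '.' (not opp) -> no flip
Dir W: first cell '.' (not opp) -> no flip
Dir E: first cell '.' (not opp) -> no flip
Dir SW: opp run (2,2) capped by B -> flip
Dir S: first cell 'B' (not opp) -> no flip
Dir SE: first cell '.' (not opp) -> no flip

Answer: (2,2)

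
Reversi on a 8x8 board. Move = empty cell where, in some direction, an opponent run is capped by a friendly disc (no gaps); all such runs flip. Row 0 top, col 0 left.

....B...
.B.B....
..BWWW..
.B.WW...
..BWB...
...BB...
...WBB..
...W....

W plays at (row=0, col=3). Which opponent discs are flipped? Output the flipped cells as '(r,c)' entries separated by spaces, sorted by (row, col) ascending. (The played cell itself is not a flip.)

Dir NW: edge -> no flip
Dir N: edge -> no flip
Dir NE: edge -> no flip
Dir W: first cell '.' (not opp) -> no flip
Dir E: opp run (0,4), next='.' -> no flip
Dir SW: first cell '.' (not opp) -> no flip
Dir S: opp run (1,3) capped by W -> flip
Dir SE: first cell '.' (not opp) -> no flip

Answer: (1,3)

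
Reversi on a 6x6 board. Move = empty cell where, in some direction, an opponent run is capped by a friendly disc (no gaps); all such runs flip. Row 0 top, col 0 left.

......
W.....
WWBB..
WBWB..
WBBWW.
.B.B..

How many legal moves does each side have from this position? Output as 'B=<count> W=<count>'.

-- B to move --
(0,0): no bracket -> illegal
(0,1): no bracket -> illegal
(1,1): flips 1 -> legal
(1,2): no bracket -> illegal
(3,4): no bracket -> illegal
(3,5): flips 1 -> legal
(4,5): flips 2 -> legal
(5,0): no bracket -> illegal
(5,2): no bracket -> illegal
(5,4): no bracket -> illegal
(5,5): flips 1 -> legal
B mobility = 4
-- W to move --
(1,1): flips 2 -> legal
(1,2): flips 1 -> legal
(1,3): flips 4 -> legal
(1,4): flips 1 -> legal
(2,4): flips 2 -> legal
(3,4): flips 1 -> legal
(5,0): flips 1 -> legal
(5,2): flips 2 -> legal
(5,4): no bracket -> illegal
W mobility = 8

Answer: B=4 W=8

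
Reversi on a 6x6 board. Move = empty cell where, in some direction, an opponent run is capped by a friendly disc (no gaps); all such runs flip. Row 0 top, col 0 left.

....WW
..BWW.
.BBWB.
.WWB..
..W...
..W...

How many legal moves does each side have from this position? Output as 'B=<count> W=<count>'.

-- B to move --
(0,2): flips 1 -> legal
(0,3): flips 2 -> legal
(1,5): flips 2 -> legal
(2,0): no bracket -> illegal
(2,5): no bracket -> illegal
(3,0): flips 2 -> legal
(3,4): flips 1 -> legal
(4,0): flips 1 -> legal
(4,1): flips 1 -> legal
(4,3): flips 1 -> legal
(5,1): flips 1 -> legal
(5,3): no bracket -> illegal
B mobility = 9
-- W to move --
(0,1): flips 1 -> legal
(0,2): flips 2 -> legal
(0,3): no bracket -> illegal
(1,0): flips 1 -> legal
(1,1): flips 2 -> legal
(1,5): flips 2 -> legal
(2,0): flips 2 -> legal
(2,5): flips 1 -> legal
(3,0): no bracket -> illegal
(3,4): flips 2 -> legal
(3,5): flips 1 -> legal
(4,3): flips 1 -> legal
(4,4): no bracket -> illegal
W mobility = 10

Answer: B=9 W=10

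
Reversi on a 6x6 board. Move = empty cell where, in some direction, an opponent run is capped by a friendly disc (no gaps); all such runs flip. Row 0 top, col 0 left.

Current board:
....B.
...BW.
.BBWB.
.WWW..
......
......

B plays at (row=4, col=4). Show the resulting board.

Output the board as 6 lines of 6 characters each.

Answer: ....B.
...BW.
.BBWB.
.WWB..
....B.
......

Derivation:
Place B at (4,4); scan 8 dirs for brackets.
Dir NW: opp run (3,3) capped by B -> flip
Dir N: first cell '.' (not opp) -> no flip
Dir NE: first cell '.' (not opp) -> no flip
Dir W: first cell '.' (not opp) -> no flip
Dir E: first cell '.' (not opp) -> no flip
Dir SW: first cell '.' (not opp) -> no flip
Dir S: first cell '.' (not opp) -> no flip
Dir SE: first cell '.' (not opp) -> no flip
All flips: (3,3)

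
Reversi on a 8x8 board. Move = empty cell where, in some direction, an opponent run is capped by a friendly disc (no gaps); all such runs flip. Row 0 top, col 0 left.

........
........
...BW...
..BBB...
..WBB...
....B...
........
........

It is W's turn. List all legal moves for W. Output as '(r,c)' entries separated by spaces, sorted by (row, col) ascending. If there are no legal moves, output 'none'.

Answer: (2,2) (4,5) (6,4)

Derivation:
(1,2): no bracket -> illegal
(1,3): no bracket -> illegal
(1,4): no bracket -> illegal
(2,1): no bracket -> illegal
(2,2): flips 2 -> legal
(2,5): no bracket -> illegal
(3,1): no bracket -> illegal
(3,5): no bracket -> illegal
(4,1): no bracket -> illegal
(4,5): flips 2 -> legal
(5,2): no bracket -> illegal
(5,3): no bracket -> illegal
(5,5): no bracket -> illegal
(6,3): no bracket -> illegal
(6,4): flips 3 -> legal
(6,5): no bracket -> illegal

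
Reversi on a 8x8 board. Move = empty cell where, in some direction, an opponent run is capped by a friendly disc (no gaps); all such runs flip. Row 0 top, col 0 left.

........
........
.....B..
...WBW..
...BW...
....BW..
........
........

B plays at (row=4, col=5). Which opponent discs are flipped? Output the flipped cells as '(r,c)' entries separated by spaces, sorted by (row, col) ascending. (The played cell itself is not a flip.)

Answer: (3,5) (4,4)

Derivation:
Dir NW: first cell 'B' (not opp) -> no flip
Dir N: opp run (3,5) capped by B -> flip
Dir NE: first cell '.' (not opp) -> no flip
Dir W: opp run (4,4) capped by B -> flip
Dir E: first cell '.' (not opp) -> no flip
Dir SW: first cell 'B' (not opp) -> no flip
Dir S: opp run (5,5), next='.' -> no flip
Dir SE: first cell '.' (not opp) -> no flip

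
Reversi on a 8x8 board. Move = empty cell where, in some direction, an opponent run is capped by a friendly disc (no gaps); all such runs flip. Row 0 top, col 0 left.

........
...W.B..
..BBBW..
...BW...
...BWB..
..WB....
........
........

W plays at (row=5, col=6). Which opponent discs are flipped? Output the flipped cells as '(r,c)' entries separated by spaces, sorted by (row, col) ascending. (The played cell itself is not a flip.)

Answer: (4,5)

Derivation:
Dir NW: opp run (4,5) capped by W -> flip
Dir N: first cell '.' (not opp) -> no flip
Dir NE: first cell '.' (not opp) -> no flip
Dir W: first cell '.' (not opp) -> no flip
Dir E: first cell '.' (not opp) -> no flip
Dir SW: first cell '.' (not opp) -> no flip
Dir S: first cell '.' (not opp) -> no flip
Dir SE: first cell '.' (not opp) -> no flip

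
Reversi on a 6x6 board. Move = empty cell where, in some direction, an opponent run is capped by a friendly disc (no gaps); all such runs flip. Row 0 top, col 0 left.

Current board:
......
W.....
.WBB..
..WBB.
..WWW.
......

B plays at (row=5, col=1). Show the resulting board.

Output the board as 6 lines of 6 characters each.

Place B at (5,1); scan 8 dirs for brackets.
Dir NW: first cell '.' (not opp) -> no flip
Dir N: first cell '.' (not opp) -> no flip
Dir NE: opp run (4,2) capped by B -> flip
Dir W: first cell '.' (not opp) -> no flip
Dir E: first cell '.' (not opp) -> no flip
Dir SW: edge -> no flip
Dir S: edge -> no flip
Dir SE: edge -> no flip
All flips: (4,2)

Answer: ......
W.....
.WBB..
..WBB.
..BWW.
.B....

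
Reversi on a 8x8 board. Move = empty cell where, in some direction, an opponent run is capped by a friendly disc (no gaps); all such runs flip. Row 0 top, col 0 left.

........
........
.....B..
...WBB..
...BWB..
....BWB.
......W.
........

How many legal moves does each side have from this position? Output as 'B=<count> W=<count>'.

-- B to move --
(2,2): no bracket -> illegal
(2,3): flips 1 -> legal
(2,4): no bracket -> illegal
(3,2): flips 1 -> legal
(4,2): no bracket -> illegal
(4,6): no bracket -> illegal
(5,3): flips 1 -> legal
(5,7): no bracket -> illegal
(6,4): no bracket -> illegal
(6,5): flips 1 -> legal
(6,7): no bracket -> illegal
(7,5): no bracket -> illegal
(7,6): flips 1 -> legal
(7,7): no bracket -> illegal
B mobility = 5
-- W to move --
(1,4): no bracket -> illegal
(1,5): flips 3 -> legal
(1,6): no bracket -> illegal
(2,3): no bracket -> illegal
(2,4): flips 1 -> legal
(2,6): flips 1 -> legal
(3,2): no bracket -> illegal
(3,6): flips 2 -> legal
(4,2): flips 1 -> legal
(4,6): flips 2 -> legal
(4,7): no bracket -> illegal
(5,2): no bracket -> illegal
(5,3): flips 2 -> legal
(5,7): flips 1 -> legal
(6,3): no bracket -> illegal
(6,4): flips 1 -> legal
(6,5): no bracket -> illegal
(6,7): no bracket -> illegal
W mobility = 9

Answer: B=5 W=9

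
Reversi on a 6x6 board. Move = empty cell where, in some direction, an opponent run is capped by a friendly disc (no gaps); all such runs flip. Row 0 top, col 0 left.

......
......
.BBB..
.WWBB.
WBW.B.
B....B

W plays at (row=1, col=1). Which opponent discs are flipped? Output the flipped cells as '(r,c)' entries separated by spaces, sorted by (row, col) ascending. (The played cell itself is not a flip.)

Dir NW: first cell '.' (not opp) -> no flip
Dir N: first cell '.' (not opp) -> no flip
Dir NE: first cell '.' (not opp) -> no flip
Dir W: first cell '.' (not opp) -> no flip
Dir E: first cell '.' (not opp) -> no flip
Dir SW: first cell '.' (not opp) -> no flip
Dir S: opp run (2,1) capped by W -> flip
Dir SE: opp run (2,2) (3,3) (4,4) (5,5), next=edge -> no flip

Answer: (2,1)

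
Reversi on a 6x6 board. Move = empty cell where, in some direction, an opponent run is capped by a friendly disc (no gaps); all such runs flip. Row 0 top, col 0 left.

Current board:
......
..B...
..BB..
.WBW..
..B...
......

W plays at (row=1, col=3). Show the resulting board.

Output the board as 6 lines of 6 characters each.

Place W at (1,3); scan 8 dirs for brackets.
Dir NW: first cell '.' (not opp) -> no flip
Dir N: first cell '.' (not opp) -> no flip
Dir NE: first cell '.' (not opp) -> no flip
Dir W: opp run (1,2), next='.' -> no flip
Dir E: first cell '.' (not opp) -> no flip
Dir SW: opp run (2,2) capped by W -> flip
Dir S: opp run (2,3) capped by W -> flip
Dir SE: first cell '.' (not opp) -> no flip
All flips: (2,2) (2,3)

Answer: ......
..BW..
..WW..
.WBW..
..B...
......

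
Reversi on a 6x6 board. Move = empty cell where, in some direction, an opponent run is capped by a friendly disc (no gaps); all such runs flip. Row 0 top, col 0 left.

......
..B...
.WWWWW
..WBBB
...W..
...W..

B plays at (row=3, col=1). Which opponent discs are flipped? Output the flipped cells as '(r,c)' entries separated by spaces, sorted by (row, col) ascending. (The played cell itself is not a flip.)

Answer: (3,2)

Derivation:
Dir NW: first cell '.' (not opp) -> no flip
Dir N: opp run (2,1), next='.' -> no flip
Dir NE: opp run (2,2), next='.' -> no flip
Dir W: first cell '.' (not opp) -> no flip
Dir E: opp run (3,2) capped by B -> flip
Dir SW: first cell '.' (not opp) -> no flip
Dir S: first cell '.' (not opp) -> no flip
Dir SE: first cell '.' (not opp) -> no flip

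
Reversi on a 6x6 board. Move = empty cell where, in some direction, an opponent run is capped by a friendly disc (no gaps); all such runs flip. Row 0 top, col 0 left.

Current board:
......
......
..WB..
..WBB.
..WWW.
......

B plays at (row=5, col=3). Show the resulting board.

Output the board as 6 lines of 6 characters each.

Answer: ......
......
..WB..
..WBB.
..WBW.
...B..

Derivation:
Place B at (5,3); scan 8 dirs for brackets.
Dir NW: opp run (4,2), next='.' -> no flip
Dir N: opp run (4,3) capped by B -> flip
Dir NE: opp run (4,4), next='.' -> no flip
Dir W: first cell '.' (not opp) -> no flip
Dir E: first cell '.' (not opp) -> no flip
Dir SW: edge -> no flip
Dir S: edge -> no flip
Dir SE: edge -> no flip
All flips: (4,3)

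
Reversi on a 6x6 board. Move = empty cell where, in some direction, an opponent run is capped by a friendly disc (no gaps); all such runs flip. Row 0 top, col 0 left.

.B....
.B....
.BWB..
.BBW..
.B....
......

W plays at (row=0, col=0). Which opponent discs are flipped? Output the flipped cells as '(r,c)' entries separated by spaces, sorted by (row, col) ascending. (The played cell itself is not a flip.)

Dir NW: edge -> no flip
Dir N: edge -> no flip
Dir NE: edge -> no flip
Dir W: edge -> no flip
Dir E: opp run (0,1), next='.' -> no flip
Dir SW: edge -> no flip
Dir S: first cell '.' (not opp) -> no flip
Dir SE: opp run (1,1) capped by W -> flip

Answer: (1,1)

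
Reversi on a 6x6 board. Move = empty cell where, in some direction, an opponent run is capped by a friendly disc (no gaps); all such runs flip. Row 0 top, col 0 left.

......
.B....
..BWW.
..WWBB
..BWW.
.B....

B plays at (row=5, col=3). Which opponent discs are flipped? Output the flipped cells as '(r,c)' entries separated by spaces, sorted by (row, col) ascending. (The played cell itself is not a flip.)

Dir NW: first cell 'B' (not opp) -> no flip
Dir N: opp run (4,3) (3,3) (2,3), next='.' -> no flip
Dir NE: opp run (4,4) capped by B -> flip
Dir W: first cell '.' (not opp) -> no flip
Dir E: first cell '.' (not opp) -> no flip
Dir SW: edge -> no flip
Dir S: edge -> no flip
Dir SE: edge -> no flip

Answer: (4,4)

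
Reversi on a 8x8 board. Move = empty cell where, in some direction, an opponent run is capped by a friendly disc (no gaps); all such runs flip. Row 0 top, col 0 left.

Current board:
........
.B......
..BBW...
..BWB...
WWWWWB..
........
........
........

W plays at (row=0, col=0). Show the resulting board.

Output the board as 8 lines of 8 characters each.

Place W at (0,0); scan 8 dirs for brackets.
Dir NW: edge -> no flip
Dir N: edge -> no flip
Dir NE: edge -> no flip
Dir W: edge -> no flip
Dir E: first cell '.' (not opp) -> no flip
Dir SW: edge -> no flip
Dir S: first cell '.' (not opp) -> no flip
Dir SE: opp run (1,1) (2,2) capped by W -> flip
All flips: (1,1) (2,2)

Answer: W.......
.W......
..WBW...
..BWB...
WWWWWB..
........
........
........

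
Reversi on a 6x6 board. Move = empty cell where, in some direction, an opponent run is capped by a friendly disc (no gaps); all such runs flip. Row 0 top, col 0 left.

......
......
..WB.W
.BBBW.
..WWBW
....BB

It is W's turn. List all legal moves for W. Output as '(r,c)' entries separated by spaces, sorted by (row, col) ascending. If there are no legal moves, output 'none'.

(1,2): flips 1 -> legal
(1,3): flips 2 -> legal
(1,4): no bracket -> illegal
(2,0): flips 1 -> legal
(2,1): flips 1 -> legal
(2,4): flips 2 -> legal
(3,0): flips 3 -> legal
(3,5): no bracket -> illegal
(4,0): flips 1 -> legal
(4,1): no bracket -> illegal
(5,3): no bracket -> illegal

Answer: (1,2) (1,3) (2,0) (2,1) (2,4) (3,0) (4,0)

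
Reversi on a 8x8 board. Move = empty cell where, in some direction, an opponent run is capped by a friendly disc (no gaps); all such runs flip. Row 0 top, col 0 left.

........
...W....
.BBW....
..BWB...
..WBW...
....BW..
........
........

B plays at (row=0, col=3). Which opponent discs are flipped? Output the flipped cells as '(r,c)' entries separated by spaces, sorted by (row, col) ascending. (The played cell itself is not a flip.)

Dir NW: edge -> no flip
Dir N: edge -> no flip
Dir NE: edge -> no flip
Dir W: first cell '.' (not opp) -> no flip
Dir E: first cell '.' (not opp) -> no flip
Dir SW: first cell '.' (not opp) -> no flip
Dir S: opp run (1,3) (2,3) (3,3) capped by B -> flip
Dir SE: first cell '.' (not opp) -> no flip

Answer: (1,3) (2,3) (3,3)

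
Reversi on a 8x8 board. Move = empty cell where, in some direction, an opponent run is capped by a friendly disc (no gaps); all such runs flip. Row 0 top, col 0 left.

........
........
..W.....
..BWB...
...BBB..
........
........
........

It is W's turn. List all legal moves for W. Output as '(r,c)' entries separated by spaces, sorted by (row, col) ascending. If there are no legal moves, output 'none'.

(2,1): no bracket -> illegal
(2,3): no bracket -> illegal
(2,4): no bracket -> illegal
(2,5): no bracket -> illegal
(3,1): flips 1 -> legal
(3,5): flips 1 -> legal
(3,6): no bracket -> illegal
(4,1): no bracket -> illegal
(4,2): flips 1 -> legal
(4,6): no bracket -> illegal
(5,2): no bracket -> illegal
(5,3): flips 1 -> legal
(5,4): no bracket -> illegal
(5,5): flips 1 -> legal
(5,6): no bracket -> illegal

Answer: (3,1) (3,5) (4,2) (5,3) (5,5)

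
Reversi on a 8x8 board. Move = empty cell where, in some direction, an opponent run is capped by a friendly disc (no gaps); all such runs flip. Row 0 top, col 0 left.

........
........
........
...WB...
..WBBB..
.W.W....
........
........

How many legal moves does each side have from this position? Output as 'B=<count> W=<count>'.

-- B to move --
(2,2): flips 1 -> legal
(2,3): flips 1 -> legal
(2,4): no bracket -> illegal
(3,1): no bracket -> illegal
(3,2): flips 1 -> legal
(4,0): no bracket -> illegal
(4,1): flips 1 -> legal
(5,0): no bracket -> illegal
(5,2): no bracket -> illegal
(5,4): no bracket -> illegal
(6,0): no bracket -> illegal
(6,1): no bracket -> illegal
(6,2): flips 1 -> legal
(6,3): flips 1 -> legal
(6,4): no bracket -> illegal
B mobility = 6
-- W to move --
(2,3): no bracket -> illegal
(2,4): no bracket -> illegal
(2,5): no bracket -> illegal
(3,2): no bracket -> illegal
(3,5): flips 2 -> legal
(3,6): no bracket -> illegal
(4,6): flips 3 -> legal
(5,2): no bracket -> illegal
(5,4): no bracket -> illegal
(5,5): flips 1 -> legal
(5,6): no bracket -> illegal
W mobility = 3

Answer: B=6 W=3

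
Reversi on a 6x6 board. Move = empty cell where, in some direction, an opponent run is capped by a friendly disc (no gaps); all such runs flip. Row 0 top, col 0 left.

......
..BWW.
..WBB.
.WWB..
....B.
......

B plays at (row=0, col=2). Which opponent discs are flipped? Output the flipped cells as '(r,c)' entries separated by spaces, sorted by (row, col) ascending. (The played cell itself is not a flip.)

Answer: (1,3)

Derivation:
Dir NW: edge -> no flip
Dir N: edge -> no flip
Dir NE: edge -> no flip
Dir W: first cell '.' (not opp) -> no flip
Dir E: first cell '.' (not opp) -> no flip
Dir SW: first cell '.' (not opp) -> no flip
Dir S: first cell 'B' (not opp) -> no flip
Dir SE: opp run (1,3) capped by B -> flip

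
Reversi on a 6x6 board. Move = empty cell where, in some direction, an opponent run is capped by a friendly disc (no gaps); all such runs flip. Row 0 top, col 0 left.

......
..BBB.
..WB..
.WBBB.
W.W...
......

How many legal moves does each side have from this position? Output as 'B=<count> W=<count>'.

Answer: B=5 W=5

Derivation:
-- B to move --
(1,1): flips 1 -> legal
(2,0): no bracket -> illegal
(2,1): flips 1 -> legal
(3,0): flips 1 -> legal
(4,1): no bracket -> illegal
(4,3): no bracket -> illegal
(5,0): no bracket -> illegal
(5,1): flips 1 -> legal
(5,2): flips 1 -> legal
(5,3): no bracket -> illegal
B mobility = 5
-- W to move --
(0,1): no bracket -> illegal
(0,2): flips 1 -> legal
(0,3): no bracket -> illegal
(0,4): flips 1 -> legal
(0,5): no bracket -> illegal
(1,1): no bracket -> illegal
(1,5): no bracket -> illegal
(2,1): no bracket -> illegal
(2,4): flips 2 -> legal
(2,5): no bracket -> illegal
(3,5): flips 3 -> legal
(4,1): no bracket -> illegal
(4,3): no bracket -> illegal
(4,4): flips 1 -> legal
(4,5): no bracket -> illegal
W mobility = 5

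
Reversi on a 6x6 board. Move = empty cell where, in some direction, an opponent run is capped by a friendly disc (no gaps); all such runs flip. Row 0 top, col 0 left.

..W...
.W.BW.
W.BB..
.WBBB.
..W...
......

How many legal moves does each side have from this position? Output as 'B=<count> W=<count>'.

Answer: B=7 W=6

Derivation:
-- B to move --
(0,0): flips 1 -> legal
(0,1): no bracket -> illegal
(0,3): no bracket -> illegal
(0,4): no bracket -> illegal
(0,5): flips 1 -> legal
(1,0): no bracket -> illegal
(1,2): no bracket -> illegal
(1,5): flips 1 -> legal
(2,1): no bracket -> illegal
(2,4): no bracket -> illegal
(2,5): no bracket -> illegal
(3,0): flips 1 -> legal
(4,0): flips 1 -> legal
(4,1): no bracket -> illegal
(4,3): no bracket -> illegal
(5,1): flips 1 -> legal
(5,2): flips 1 -> legal
(5,3): no bracket -> illegal
B mobility = 7
-- W to move --
(0,3): no bracket -> illegal
(0,4): flips 2 -> legal
(1,2): flips 3 -> legal
(2,1): no bracket -> illegal
(2,4): flips 2 -> legal
(2,5): no bracket -> illegal
(3,5): flips 3 -> legal
(4,1): flips 2 -> legal
(4,3): no bracket -> illegal
(4,4): flips 2 -> legal
(4,5): no bracket -> illegal
W mobility = 6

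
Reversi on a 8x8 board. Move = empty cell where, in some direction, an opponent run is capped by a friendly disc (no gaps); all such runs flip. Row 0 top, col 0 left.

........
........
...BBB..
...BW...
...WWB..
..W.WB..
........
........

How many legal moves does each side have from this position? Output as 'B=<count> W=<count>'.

-- B to move --
(3,2): no bracket -> illegal
(3,5): flips 1 -> legal
(4,1): no bracket -> illegal
(4,2): flips 2 -> legal
(5,1): no bracket -> illegal
(5,3): flips 2 -> legal
(6,1): flips 3 -> legal
(6,2): no bracket -> illegal
(6,3): flips 1 -> legal
(6,4): flips 3 -> legal
(6,5): no bracket -> illegal
B mobility = 6
-- W to move --
(1,2): flips 1 -> legal
(1,3): flips 2 -> legal
(1,4): flips 1 -> legal
(1,5): no bracket -> illegal
(1,6): flips 1 -> legal
(2,2): flips 1 -> legal
(2,6): no bracket -> illegal
(3,2): flips 1 -> legal
(3,5): no bracket -> illegal
(3,6): flips 1 -> legal
(4,2): no bracket -> illegal
(4,6): flips 1 -> legal
(5,6): flips 2 -> legal
(6,4): no bracket -> illegal
(6,5): no bracket -> illegal
(6,6): flips 1 -> legal
W mobility = 10

Answer: B=6 W=10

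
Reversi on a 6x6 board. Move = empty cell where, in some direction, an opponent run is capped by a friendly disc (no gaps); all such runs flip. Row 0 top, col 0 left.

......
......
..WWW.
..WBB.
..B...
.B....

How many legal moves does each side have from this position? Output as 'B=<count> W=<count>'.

Answer: B=6 W=5

Derivation:
-- B to move --
(1,1): flips 1 -> legal
(1,2): flips 3 -> legal
(1,3): flips 1 -> legal
(1,4): flips 1 -> legal
(1,5): flips 1 -> legal
(2,1): no bracket -> illegal
(2,5): no bracket -> illegal
(3,1): flips 1 -> legal
(3,5): no bracket -> illegal
(4,1): no bracket -> illegal
(4,3): no bracket -> illegal
B mobility = 6
-- W to move --
(2,5): no bracket -> illegal
(3,1): no bracket -> illegal
(3,5): flips 2 -> legal
(4,0): no bracket -> illegal
(4,1): no bracket -> illegal
(4,3): flips 1 -> legal
(4,4): flips 2 -> legal
(4,5): flips 1 -> legal
(5,0): no bracket -> illegal
(5,2): flips 1 -> legal
(5,3): no bracket -> illegal
W mobility = 5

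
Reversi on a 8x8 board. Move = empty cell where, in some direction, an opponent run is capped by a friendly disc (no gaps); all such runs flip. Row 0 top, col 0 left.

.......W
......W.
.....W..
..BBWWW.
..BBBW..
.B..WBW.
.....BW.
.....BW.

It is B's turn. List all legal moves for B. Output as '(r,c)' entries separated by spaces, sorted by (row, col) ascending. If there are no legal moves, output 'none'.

(0,5): no bracket -> illegal
(0,6): no bracket -> illegal
(1,4): no bracket -> illegal
(1,5): flips 3 -> legal
(1,7): no bracket -> illegal
(2,3): no bracket -> illegal
(2,4): flips 1 -> legal
(2,6): flips 1 -> legal
(2,7): no bracket -> illegal
(3,7): flips 3 -> legal
(4,6): flips 1 -> legal
(4,7): flips 1 -> legal
(5,3): flips 1 -> legal
(5,7): flips 2 -> legal
(6,3): no bracket -> illegal
(6,4): flips 1 -> legal
(6,7): flips 1 -> legal
(7,7): flips 2 -> legal

Answer: (1,5) (2,4) (2,6) (3,7) (4,6) (4,7) (5,3) (5,7) (6,4) (6,7) (7,7)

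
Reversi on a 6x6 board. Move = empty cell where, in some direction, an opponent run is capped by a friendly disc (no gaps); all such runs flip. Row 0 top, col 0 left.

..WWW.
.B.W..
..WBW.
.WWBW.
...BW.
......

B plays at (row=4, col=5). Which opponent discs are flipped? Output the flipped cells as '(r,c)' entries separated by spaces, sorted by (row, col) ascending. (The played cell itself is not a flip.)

Answer: (3,4) (4,4)

Derivation:
Dir NW: opp run (3,4) capped by B -> flip
Dir N: first cell '.' (not opp) -> no flip
Dir NE: edge -> no flip
Dir W: opp run (4,4) capped by B -> flip
Dir E: edge -> no flip
Dir SW: first cell '.' (not opp) -> no flip
Dir S: first cell '.' (not opp) -> no flip
Dir SE: edge -> no flip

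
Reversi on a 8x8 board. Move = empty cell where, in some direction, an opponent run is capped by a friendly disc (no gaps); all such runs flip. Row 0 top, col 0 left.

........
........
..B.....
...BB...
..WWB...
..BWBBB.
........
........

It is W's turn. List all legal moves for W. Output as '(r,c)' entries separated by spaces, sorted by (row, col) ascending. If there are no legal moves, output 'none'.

Answer: (2,3) (2,4) (2,5) (3,5) (4,5) (5,1) (5,7) (6,1) (6,2) (6,5)

Derivation:
(1,1): no bracket -> illegal
(1,2): no bracket -> illegal
(1,3): no bracket -> illegal
(2,1): no bracket -> illegal
(2,3): flips 1 -> legal
(2,4): flips 1 -> legal
(2,5): flips 1 -> legal
(3,1): no bracket -> illegal
(3,2): no bracket -> illegal
(3,5): flips 1 -> legal
(4,1): no bracket -> illegal
(4,5): flips 1 -> legal
(4,6): no bracket -> illegal
(4,7): no bracket -> illegal
(5,1): flips 1 -> legal
(5,7): flips 3 -> legal
(6,1): flips 1 -> legal
(6,2): flips 1 -> legal
(6,3): no bracket -> illegal
(6,4): no bracket -> illegal
(6,5): flips 1 -> legal
(6,6): no bracket -> illegal
(6,7): no bracket -> illegal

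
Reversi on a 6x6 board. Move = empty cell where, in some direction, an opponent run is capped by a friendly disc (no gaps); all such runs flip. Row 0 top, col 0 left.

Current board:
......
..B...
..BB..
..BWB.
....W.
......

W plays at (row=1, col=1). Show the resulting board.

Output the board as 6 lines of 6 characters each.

Place W at (1,1); scan 8 dirs for brackets.
Dir NW: first cell '.' (not opp) -> no flip
Dir N: first cell '.' (not opp) -> no flip
Dir NE: first cell '.' (not opp) -> no flip
Dir W: first cell '.' (not opp) -> no flip
Dir E: opp run (1,2), next='.' -> no flip
Dir SW: first cell '.' (not opp) -> no flip
Dir S: first cell '.' (not opp) -> no flip
Dir SE: opp run (2,2) capped by W -> flip
All flips: (2,2)

Answer: ......
.WB...
..WB..
..BWB.
....W.
......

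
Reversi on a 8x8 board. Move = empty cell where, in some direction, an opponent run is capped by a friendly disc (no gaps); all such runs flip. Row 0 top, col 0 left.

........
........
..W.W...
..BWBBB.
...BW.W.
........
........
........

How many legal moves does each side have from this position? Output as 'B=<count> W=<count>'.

-- B to move --
(1,1): no bracket -> illegal
(1,2): flips 1 -> legal
(1,3): flips 1 -> legal
(1,4): flips 1 -> legal
(1,5): no bracket -> illegal
(2,1): no bracket -> illegal
(2,3): flips 1 -> legal
(2,5): no bracket -> illegal
(3,1): no bracket -> illegal
(3,7): no bracket -> illegal
(4,2): no bracket -> illegal
(4,5): flips 1 -> legal
(4,7): no bracket -> illegal
(5,3): flips 1 -> legal
(5,4): flips 1 -> legal
(5,5): no bracket -> illegal
(5,6): flips 1 -> legal
(5,7): flips 1 -> legal
B mobility = 9
-- W to move --
(2,1): no bracket -> illegal
(2,3): no bracket -> illegal
(2,5): no bracket -> illegal
(2,6): flips 2 -> legal
(2,7): no bracket -> illegal
(3,1): flips 1 -> legal
(3,7): flips 3 -> legal
(4,1): no bracket -> illegal
(4,2): flips 2 -> legal
(4,5): no bracket -> illegal
(4,7): no bracket -> illegal
(5,2): no bracket -> illegal
(5,3): flips 1 -> legal
(5,4): no bracket -> illegal
W mobility = 5

Answer: B=9 W=5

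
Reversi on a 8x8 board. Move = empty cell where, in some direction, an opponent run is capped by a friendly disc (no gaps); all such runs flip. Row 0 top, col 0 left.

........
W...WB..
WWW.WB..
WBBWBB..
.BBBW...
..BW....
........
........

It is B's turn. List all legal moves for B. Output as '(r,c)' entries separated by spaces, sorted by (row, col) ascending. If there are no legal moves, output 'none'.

Answer: (0,3) (0,4) (1,1) (1,2) (1,3) (2,3) (4,5) (5,4) (6,2) (6,3) (6,4)

Derivation:
(0,0): no bracket -> illegal
(0,1): no bracket -> illegal
(0,3): flips 1 -> legal
(0,4): flips 2 -> legal
(0,5): no bracket -> illegal
(1,1): flips 1 -> legal
(1,2): flips 1 -> legal
(1,3): flips 3 -> legal
(2,3): flips 2 -> legal
(4,0): no bracket -> illegal
(4,5): flips 1 -> legal
(5,4): flips 2 -> legal
(5,5): no bracket -> illegal
(6,2): flips 2 -> legal
(6,3): flips 1 -> legal
(6,4): flips 1 -> legal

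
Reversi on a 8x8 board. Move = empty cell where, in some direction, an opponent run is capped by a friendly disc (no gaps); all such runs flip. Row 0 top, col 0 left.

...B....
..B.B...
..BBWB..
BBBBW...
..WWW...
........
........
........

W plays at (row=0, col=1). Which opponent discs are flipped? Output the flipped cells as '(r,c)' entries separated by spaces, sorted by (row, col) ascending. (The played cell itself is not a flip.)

Dir NW: edge -> no flip
Dir N: edge -> no flip
Dir NE: edge -> no flip
Dir W: first cell '.' (not opp) -> no flip
Dir E: first cell '.' (not opp) -> no flip
Dir SW: first cell '.' (not opp) -> no flip
Dir S: first cell '.' (not opp) -> no flip
Dir SE: opp run (1,2) (2,3) capped by W -> flip

Answer: (1,2) (2,3)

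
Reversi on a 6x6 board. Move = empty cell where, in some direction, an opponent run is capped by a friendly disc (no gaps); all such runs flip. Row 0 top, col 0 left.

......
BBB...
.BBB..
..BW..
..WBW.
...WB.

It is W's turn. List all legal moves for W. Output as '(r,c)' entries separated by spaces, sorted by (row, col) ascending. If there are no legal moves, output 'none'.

(0,0): flips 2 -> legal
(0,1): no bracket -> illegal
(0,2): flips 3 -> legal
(0,3): no bracket -> illegal
(1,3): flips 1 -> legal
(1,4): no bracket -> illegal
(2,0): no bracket -> illegal
(2,4): no bracket -> illegal
(3,0): no bracket -> illegal
(3,1): flips 1 -> legal
(3,4): no bracket -> illegal
(4,1): no bracket -> illegal
(4,5): no bracket -> illegal
(5,2): no bracket -> illegal
(5,5): flips 1 -> legal

Answer: (0,0) (0,2) (1,3) (3,1) (5,5)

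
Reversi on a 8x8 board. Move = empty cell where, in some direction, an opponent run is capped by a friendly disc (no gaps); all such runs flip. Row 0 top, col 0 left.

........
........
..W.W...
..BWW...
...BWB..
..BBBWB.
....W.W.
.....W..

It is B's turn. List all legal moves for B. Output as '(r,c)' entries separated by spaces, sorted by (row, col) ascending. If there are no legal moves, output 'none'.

Answer: (1,2) (1,4) (2,3) (2,5) (3,5) (6,5) (7,4) (7,6)

Derivation:
(1,1): no bracket -> illegal
(1,2): flips 1 -> legal
(1,3): no bracket -> illegal
(1,4): flips 3 -> legal
(1,5): no bracket -> illegal
(2,1): no bracket -> illegal
(2,3): flips 2 -> legal
(2,5): flips 1 -> legal
(3,1): no bracket -> illegal
(3,5): flips 3 -> legal
(4,2): no bracket -> illegal
(4,6): no bracket -> illegal
(5,7): no bracket -> illegal
(6,3): no bracket -> illegal
(6,5): flips 1 -> legal
(6,7): no bracket -> illegal
(7,3): no bracket -> illegal
(7,4): flips 1 -> legal
(7,6): flips 1 -> legal
(7,7): no bracket -> illegal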